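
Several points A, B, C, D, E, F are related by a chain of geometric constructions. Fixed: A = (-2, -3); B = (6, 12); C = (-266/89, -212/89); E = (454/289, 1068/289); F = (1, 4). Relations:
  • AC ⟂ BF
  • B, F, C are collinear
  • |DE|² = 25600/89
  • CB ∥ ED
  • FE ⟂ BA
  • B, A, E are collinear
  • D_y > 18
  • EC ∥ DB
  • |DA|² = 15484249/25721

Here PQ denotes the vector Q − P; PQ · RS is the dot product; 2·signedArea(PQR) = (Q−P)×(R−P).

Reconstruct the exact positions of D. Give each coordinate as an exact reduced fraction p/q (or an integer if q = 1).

D = (271606/25721, 464972/25721)

1. D_x = 271606/25721  [EC ∥ DB ∩ CB ∥ ED]
2. D_y = 464972/25721  [EC ∥ DB ∩ CB ∥ ED]
   → D = (271606/25721, 464972/25721)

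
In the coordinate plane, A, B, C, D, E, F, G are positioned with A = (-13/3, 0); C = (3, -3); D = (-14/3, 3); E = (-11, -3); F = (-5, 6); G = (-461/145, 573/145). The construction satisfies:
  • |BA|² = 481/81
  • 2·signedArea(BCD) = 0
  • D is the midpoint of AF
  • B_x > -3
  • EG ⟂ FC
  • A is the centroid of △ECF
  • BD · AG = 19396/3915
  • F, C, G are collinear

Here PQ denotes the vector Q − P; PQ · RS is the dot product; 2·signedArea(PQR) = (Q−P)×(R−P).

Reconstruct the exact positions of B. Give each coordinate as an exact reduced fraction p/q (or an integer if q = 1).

B = (-19/9, 1)

1. B_x = -19/9  [2·signedArea(BCD) = 0 ∩ BD · AG = 19396/3915]
2. B_y = 1  [2·signedArea(BCD) = 0 ∩ BD · AG = 19396/3915]
   → B = (-19/9, 1)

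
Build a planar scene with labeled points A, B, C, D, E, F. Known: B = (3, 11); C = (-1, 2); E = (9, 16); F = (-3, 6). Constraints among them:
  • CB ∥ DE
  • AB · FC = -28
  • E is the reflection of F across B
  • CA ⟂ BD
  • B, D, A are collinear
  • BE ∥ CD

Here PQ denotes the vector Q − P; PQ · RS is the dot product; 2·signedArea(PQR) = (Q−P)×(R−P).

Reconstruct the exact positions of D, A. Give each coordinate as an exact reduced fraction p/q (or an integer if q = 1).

A = (29/5, 27/5)
D = (5, 7)

1. D_x = 5  [CB ∥ DE ∩ BE ∥ CD]
2. D_y = 7  [CB ∥ DE ∩ BE ∥ CD]
   → D = (5, 7)
3. A_x = 29/5  [B, D, A are collinear ∩ CA ⟂ BD]
4. A_y = 27/5  [B, D, A are collinear ∩ CA ⟂ BD]
   → A = (29/5, 27/5)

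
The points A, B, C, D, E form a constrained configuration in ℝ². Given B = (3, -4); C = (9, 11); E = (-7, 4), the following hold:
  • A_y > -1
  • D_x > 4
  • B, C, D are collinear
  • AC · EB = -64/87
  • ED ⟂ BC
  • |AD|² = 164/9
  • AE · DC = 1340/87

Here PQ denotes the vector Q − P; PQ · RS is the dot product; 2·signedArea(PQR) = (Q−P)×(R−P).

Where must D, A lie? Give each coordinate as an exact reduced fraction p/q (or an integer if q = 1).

1. D_x = 127/29  [B, C, D are collinear ∩ ED ⟂ BC]
2. D_y = -16/29  [B, C, D are collinear ∩ ED ⟂ BC]
   → D = (127/29, -16/29)
3. A_x = 11/87  [AC · EB = -64/87 ∩ AE · DC = 1340/87]
4. A_y = -16/87  [AC · EB = -64/87 ∩ AE · DC = 1340/87]
   → A = (11/87, -16/87)

A = (11/87, -16/87)
D = (127/29, -16/29)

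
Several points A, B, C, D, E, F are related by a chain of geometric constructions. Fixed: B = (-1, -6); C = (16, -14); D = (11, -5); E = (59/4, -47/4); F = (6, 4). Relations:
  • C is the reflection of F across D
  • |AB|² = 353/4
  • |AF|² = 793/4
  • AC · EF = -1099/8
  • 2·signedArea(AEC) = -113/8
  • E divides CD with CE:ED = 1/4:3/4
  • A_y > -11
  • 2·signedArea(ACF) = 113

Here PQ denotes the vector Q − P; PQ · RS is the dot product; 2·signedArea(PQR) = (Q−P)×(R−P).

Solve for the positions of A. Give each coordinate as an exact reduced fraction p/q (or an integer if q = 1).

1. A_x = 15/2  [2·signedArea(AEC) = -113/8 ∩ AC · EF = -1099/8]
2. A_y = -10  [2·signedArea(AEC) = -113/8 ∩ AC · EF = -1099/8]
   → A = (15/2, -10)

A = (15/2, -10)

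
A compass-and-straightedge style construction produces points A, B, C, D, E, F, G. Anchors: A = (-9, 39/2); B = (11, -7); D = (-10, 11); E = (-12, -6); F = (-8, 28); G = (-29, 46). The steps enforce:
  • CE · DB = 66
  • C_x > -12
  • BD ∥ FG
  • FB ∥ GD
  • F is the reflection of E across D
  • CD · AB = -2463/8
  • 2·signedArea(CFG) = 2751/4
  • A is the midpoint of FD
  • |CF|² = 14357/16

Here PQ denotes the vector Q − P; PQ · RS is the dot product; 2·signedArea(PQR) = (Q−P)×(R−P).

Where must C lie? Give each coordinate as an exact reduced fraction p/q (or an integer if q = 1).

1. C_x = -23/2  [CD · AB = -2463/8 ∩ 2·signedArea(CFG) = 2751/4]
2. C_y = -7/4  [CD · AB = -2463/8 ∩ 2·signedArea(CFG) = 2751/4]
   → C = (-23/2, -7/4)

C = (-23/2, -7/4)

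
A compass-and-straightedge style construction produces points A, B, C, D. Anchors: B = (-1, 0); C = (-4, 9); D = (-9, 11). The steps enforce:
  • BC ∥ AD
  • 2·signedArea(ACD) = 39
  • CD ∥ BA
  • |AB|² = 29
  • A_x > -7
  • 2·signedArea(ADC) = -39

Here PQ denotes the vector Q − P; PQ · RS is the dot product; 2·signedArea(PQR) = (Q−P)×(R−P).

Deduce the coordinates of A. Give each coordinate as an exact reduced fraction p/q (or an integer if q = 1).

1. A_x = -6  [BC ∥ AD ∩ CD ∥ BA]
2. A_y = 2  [BC ∥ AD ∩ CD ∥ BA]
   → A = (-6, 2)

A = (-6, 2)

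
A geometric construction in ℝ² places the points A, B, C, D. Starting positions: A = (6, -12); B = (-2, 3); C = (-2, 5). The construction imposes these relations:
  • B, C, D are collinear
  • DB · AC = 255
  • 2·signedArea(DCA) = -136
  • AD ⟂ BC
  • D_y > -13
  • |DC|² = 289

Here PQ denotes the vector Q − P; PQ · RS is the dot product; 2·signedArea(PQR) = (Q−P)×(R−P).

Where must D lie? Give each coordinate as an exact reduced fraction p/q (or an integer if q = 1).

1. D_x = -2  [B, C, D are collinear ∩ AD ⟂ BC]
2. D_y = -12  [B, C, D are collinear ∩ AD ⟂ BC]
   → D = (-2, -12)

D = (-2, -12)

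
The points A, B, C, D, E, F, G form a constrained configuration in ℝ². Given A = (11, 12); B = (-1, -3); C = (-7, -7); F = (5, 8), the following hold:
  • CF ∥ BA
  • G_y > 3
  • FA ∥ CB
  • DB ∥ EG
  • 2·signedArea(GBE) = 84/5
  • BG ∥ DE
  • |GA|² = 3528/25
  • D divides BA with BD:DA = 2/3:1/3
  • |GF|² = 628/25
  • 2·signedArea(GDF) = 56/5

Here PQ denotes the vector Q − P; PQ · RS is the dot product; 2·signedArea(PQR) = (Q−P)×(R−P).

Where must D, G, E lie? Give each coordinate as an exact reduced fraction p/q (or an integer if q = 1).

D = (7, 7)
E = (53/5, 68/5)
G = (13/5, 18/5)

1. D_x = 7  [D divides BA with BD:DA = 2/3:1/3]
2. D_y = 7  [D divides BA with BD:DA = 2/3:1/3]
   → D = (7, 7)
3. G_x = 13/5  [line -1·x + -2·y + 49/5 = 0 ∩ |GA|² = 3528/25]
4. G_y = 18/5  [line -1·x + -2·y + 49/5 = 0 ∩ |GA|² = 3528/25]
   → G = (13/5, 18/5)
5. E_x = 53/5  [2·signedArea(GBE) = 84/5 ∩ DB ∥ EG]
6. E_y = 68/5  [2·signedArea(GBE) = 84/5 ∩ DB ∥ EG]
   → E = (53/5, 68/5)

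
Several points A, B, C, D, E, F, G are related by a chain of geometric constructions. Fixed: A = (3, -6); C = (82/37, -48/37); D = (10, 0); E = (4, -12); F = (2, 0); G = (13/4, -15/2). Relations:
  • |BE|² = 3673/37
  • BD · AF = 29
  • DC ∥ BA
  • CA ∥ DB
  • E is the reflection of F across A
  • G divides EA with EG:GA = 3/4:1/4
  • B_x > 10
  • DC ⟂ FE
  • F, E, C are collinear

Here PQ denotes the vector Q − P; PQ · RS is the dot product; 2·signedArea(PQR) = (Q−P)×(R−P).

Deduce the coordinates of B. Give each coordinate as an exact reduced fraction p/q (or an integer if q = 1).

1. B_x = 399/37  [DC ∥ BA ∩ CA ∥ DB]
2. B_y = -174/37  [DC ∥ BA ∩ CA ∥ DB]
   → B = (399/37, -174/37)

B = (399/37, -174/37)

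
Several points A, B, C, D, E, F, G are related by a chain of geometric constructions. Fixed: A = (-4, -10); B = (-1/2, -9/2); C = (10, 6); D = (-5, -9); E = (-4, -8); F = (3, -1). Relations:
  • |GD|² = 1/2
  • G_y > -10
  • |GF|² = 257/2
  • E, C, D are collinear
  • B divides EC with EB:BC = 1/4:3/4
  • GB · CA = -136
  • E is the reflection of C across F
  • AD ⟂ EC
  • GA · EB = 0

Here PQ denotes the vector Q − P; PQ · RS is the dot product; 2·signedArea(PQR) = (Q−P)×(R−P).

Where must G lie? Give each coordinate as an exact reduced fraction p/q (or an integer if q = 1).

G = (-9/2, -19/2)

1. G_x = -9/2  [GA · EB = 0 ∩ GB · CA = -136]
2. G_y = -19/2  [GA · EB = 0 ∩ GB · CA = -136]
   → G = (-9/2, -19/2)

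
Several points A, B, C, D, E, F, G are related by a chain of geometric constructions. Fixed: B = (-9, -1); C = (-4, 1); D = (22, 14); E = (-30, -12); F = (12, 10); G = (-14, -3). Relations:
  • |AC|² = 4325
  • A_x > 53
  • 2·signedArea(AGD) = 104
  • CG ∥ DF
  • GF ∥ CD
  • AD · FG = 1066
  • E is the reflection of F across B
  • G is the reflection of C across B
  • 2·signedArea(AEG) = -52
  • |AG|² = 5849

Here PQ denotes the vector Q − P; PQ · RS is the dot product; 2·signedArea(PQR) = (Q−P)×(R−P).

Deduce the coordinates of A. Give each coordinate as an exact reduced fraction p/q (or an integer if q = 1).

1. A_x = 54  [2·signedArea(AGD) = 104 ∩ 2·signedArea(AEG) = -52]
2. A_y = 32  [2·signedArea(AGD) = 104 ∩ 2·signedArea(AEG) = -52]
   → A = (54, 32)

A = (54, 32)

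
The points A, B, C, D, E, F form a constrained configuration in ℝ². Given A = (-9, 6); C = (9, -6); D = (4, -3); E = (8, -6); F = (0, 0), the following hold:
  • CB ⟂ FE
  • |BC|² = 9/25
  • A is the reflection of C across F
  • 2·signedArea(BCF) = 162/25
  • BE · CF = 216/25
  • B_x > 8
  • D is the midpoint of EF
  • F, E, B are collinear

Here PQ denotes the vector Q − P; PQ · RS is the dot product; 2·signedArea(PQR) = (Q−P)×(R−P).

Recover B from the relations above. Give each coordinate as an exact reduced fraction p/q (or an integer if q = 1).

B = (216/25, -162/25)

1. B_x = 216/25  [F, E, B are collinear ∩ CB ⟂ FE]
2. B_y = -162/25  [F, E, B are collinear ∩ CB ⟂ FE]
   → B = (216/25, -162/25)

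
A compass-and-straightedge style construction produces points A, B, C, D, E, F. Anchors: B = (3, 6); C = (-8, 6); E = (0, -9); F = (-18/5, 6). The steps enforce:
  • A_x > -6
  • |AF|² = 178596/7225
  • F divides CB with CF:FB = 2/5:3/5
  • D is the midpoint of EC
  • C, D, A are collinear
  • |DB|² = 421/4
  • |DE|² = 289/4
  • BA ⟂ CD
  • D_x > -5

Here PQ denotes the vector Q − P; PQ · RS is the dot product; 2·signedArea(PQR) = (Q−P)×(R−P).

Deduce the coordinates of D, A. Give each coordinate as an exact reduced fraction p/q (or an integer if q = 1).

A = (-1608/289, 414/289)
D = (-4, -3/2)

1. D_x = -4  [D is the midpoint of EC]
2. D_y = -3/2  [D is the midpoint of EC]
   → D = (-4, -3/2)
3. A_x = -1608/289  [C, D, A are collinear ∩ BA ⟂ CD]
4. A_y = 414/289  [C, D, A are collinear ∩ BA ⟂ CD]
   → A = (-1608/289, 414/289)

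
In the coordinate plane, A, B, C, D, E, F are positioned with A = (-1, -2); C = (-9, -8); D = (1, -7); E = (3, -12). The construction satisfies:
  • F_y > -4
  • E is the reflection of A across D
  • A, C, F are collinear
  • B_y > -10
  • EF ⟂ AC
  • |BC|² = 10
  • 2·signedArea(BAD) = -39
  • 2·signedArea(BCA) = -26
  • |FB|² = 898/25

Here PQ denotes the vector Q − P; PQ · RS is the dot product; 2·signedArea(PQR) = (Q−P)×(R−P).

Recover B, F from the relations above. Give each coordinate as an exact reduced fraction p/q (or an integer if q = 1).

1. B_x = -6  [2·signedArea(BAD) = -39 ∩ 2·signedArea(BCA) = -26]
2. B_y = -9  [2·signedArea(BAD) = -39 ∩ 2·signedArea(BCA) = -26]
   → B = (-6, -9)
3. F_x = -81/25  [A, C, F are collinear ∩ EF ⟂ AC]
4. F_y = -92/25  [A, C, F are collinear ∩ EF ⟂ AC]
   → F = (-81/25, -92/25)

B = (-6, -9)
F = (-81/25, -92/25)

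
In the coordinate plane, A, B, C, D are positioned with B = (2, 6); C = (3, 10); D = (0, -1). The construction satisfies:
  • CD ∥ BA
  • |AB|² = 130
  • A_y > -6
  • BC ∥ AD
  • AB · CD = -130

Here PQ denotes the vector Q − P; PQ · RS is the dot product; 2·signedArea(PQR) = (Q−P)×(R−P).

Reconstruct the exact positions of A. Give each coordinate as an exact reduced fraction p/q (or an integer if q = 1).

A = (-1, -5)

1. A_x = -1  [BC ∥ AD ∩ CD ∥ BA]
2. A_y = -5  [BC ∥ AD ∩ CD ∥ BA]
   → A = (-1, -5)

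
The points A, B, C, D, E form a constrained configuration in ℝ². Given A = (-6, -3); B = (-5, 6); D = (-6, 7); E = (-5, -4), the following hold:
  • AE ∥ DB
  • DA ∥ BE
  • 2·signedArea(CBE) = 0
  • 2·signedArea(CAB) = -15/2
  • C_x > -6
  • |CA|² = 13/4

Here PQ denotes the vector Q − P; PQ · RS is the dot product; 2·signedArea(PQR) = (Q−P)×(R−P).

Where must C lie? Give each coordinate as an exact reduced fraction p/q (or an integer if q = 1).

1. C_x = -5  [2·signedArea(CBE) = 0 ∩ 2·signedArea(CAB) = -15/2]
2. C_y = -3/2  [2·signedArea(CBE) = 0 ∩ 2·signedArea(CAB) = -15/2]
   → C = (-5, -3/2)

C = (-5, -3/2)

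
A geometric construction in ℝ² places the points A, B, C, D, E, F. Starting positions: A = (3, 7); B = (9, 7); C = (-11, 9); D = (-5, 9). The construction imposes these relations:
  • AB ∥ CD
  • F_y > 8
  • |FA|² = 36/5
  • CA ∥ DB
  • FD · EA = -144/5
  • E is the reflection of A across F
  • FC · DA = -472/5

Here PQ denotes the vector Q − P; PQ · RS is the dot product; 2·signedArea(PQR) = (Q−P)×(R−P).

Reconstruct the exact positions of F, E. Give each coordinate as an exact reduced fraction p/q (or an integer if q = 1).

E = (-9/5, 47/5)
F = (3/5, 41/5)

1. F_x = 3/5  [line -8·x + 2·y + -58/5 = 0 ∩ |FA|² = 36/5]
2. F_y = 41/5  [line -8·x + 2·y + -58/5 = 0 ∩ |FA|² = 36/5]
   → F = (3/5, 41/5)
3. E_x = -9/5  [FD · EA = -144/5 ∩ E is the reflection of A across F]
4. E_y = 47/5  [FD · EA = -144/5 ∩ E is the reflection of A across F]
   → E = (-9/5, 47/5)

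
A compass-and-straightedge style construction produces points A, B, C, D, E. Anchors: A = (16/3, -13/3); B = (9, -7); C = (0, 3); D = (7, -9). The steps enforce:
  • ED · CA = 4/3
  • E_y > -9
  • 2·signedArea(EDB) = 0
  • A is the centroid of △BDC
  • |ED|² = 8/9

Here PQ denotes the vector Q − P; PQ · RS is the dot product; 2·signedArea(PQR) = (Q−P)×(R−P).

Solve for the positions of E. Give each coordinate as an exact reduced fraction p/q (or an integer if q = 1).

1. E_x = 23/3  [2·signedArea(EDB) = 0 ∩ ED · CA = 4/3]
2. E_y = -25/3  [2·signedArea(EDB) = 0 ∩ ED · CA = 4/3]
   → E = (23/3, -25/3)

E = (23/3, -25/3)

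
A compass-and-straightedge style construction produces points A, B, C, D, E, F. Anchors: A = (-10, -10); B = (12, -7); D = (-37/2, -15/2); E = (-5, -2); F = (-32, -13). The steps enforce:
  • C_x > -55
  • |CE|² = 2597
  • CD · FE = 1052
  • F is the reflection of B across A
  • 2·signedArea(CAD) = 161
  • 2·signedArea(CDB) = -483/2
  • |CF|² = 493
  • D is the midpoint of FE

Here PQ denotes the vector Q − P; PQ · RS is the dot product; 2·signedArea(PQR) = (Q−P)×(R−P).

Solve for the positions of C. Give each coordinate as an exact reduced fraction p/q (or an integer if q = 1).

1. C_x = -54  [CD · FE = 1052 ∩ 2·signedArea(CDB) = -483/2]
2. C_y = -16  [CD · FE = 1052 ∩ 2·signedArea(CDB) = -483/2]
   → C = (-54, -16)

C = (-54, -16)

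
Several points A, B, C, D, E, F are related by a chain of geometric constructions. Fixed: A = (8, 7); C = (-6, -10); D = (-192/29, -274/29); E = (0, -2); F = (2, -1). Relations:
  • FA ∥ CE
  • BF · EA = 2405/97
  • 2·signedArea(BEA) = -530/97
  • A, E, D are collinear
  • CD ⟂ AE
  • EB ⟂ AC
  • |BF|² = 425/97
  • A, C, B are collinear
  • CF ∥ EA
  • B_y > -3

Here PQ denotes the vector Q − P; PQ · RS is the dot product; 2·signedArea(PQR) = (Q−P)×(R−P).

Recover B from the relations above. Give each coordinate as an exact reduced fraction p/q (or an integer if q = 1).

B = (34/97, -222/97)

1. B_x = 34/97  [A, C, B are collinear ∩ EB ⟂ AC]
2. B_y = -222/97  [A, C, B are collinear ∩ EB ⟂ AC]
   → B = (34/97, -222/97)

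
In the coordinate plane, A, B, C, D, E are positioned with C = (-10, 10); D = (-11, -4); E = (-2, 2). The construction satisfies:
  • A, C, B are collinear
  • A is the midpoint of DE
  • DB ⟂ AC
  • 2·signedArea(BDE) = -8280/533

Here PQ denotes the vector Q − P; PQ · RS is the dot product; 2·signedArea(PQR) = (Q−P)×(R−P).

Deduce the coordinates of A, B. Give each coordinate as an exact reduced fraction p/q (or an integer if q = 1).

1. A_x = -13/2  [A is the midpoint of DE]
2. A_y = -1  [A is the midpoint of DE]
   → A = (-13/2, -1)
3. B_x = -3223/533  [A, C, B are collinear ∩ DB ⟂ AC]
4. B_y = -1292/533  [A, C, B are collinear ∩ DB ⟂ AC]
   → B = (-3223/533, -1292/533)

A = (-13/2, -1)
B = (-3223/533, -1292/533)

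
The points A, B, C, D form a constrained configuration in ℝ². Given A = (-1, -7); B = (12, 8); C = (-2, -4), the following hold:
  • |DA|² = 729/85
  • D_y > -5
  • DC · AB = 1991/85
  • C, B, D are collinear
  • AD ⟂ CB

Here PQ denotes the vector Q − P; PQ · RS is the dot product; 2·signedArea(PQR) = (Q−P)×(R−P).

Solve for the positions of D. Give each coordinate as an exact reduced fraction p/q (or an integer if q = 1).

D = (-247/85, -406/85)

1. D_x = -247/85  [C, B, D are collinear ∩ AD ⟂ CB]
2. D_y = -406/85  [C, B, D are collinear ∩ AD ⟂ CB]
   → D = (-247/85, -406/85)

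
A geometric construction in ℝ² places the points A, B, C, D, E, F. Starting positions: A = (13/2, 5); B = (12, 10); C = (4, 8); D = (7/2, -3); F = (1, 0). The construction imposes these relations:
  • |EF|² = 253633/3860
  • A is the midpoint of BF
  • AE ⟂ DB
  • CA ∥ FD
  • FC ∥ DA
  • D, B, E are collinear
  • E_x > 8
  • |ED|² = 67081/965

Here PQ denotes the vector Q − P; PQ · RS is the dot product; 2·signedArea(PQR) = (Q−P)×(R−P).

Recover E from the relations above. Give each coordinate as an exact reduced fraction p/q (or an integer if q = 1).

E = (15561/1930, 3839/965)

1. E_x = 15561/1930  [D, B, E are collinear ∩ AE ⟂ DB]
2. E_y = 3839/965  [D, B, E are collinear ∩ AE ⟂ DB]
   → E = (15561/1930, 3839/965)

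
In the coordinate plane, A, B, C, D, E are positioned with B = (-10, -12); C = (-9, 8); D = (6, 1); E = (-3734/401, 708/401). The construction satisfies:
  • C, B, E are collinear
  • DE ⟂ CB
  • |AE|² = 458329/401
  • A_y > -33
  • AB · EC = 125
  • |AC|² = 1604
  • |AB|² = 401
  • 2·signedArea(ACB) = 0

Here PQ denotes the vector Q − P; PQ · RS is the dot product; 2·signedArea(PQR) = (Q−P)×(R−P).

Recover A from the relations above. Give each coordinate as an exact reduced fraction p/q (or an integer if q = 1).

A = (-11, -32)

1. A_x = -11  [2·signedArea(ACB) = 0 ∩ AB · EC = 125]
2. A_y = -32  [2·signedArea(ACB) = 0 ∩ AB · EC = 125]
   → A = (-11, -32)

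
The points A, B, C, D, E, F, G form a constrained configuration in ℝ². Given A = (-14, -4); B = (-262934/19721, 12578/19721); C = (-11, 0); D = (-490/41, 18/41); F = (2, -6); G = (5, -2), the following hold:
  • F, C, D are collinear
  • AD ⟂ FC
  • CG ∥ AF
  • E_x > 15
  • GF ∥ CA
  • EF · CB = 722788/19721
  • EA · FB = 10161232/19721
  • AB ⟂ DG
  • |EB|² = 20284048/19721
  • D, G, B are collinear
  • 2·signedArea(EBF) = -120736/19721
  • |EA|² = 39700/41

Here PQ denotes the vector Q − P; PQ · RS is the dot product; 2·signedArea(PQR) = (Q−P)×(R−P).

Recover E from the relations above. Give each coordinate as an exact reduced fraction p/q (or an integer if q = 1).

1. E_x = 654/41  [2·signedArea(EBF) = -120736/19721 ∩ EA · FB = 10161232/19721]
2. E_y = -510/41  [2·signedArea(EBF) = -120736/19721 ∩ EA · FB = 10161232/19721]
   → E = (654/41, -510/41)

E = (654/41, -510/41)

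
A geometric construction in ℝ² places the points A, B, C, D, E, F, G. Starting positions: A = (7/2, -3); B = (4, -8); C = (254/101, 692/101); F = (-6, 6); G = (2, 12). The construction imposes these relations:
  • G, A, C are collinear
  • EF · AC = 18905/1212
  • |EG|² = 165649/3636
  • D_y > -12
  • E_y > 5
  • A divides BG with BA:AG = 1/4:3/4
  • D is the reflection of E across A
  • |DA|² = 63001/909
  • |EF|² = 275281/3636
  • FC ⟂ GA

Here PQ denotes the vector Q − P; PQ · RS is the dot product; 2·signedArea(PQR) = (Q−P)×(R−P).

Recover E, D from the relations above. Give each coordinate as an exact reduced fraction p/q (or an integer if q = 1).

1. E_x = 1619/606  [line 199/202·x + -995/101·y + 59899/1212 = 0 ∩ |EG|² = 165649/3636]
2. E_y = 1601/303  [line 199/202·x + -995/101·y + 59899/1212 = 0 ∩ |EG|² = 165649/3636]
   → E = (1619/606, 1601/303)
3. D_x = 2623/606  [D is the reflection of E across A]
4. D_y = -3419/303  [D is the reflection of E across A]
   → D = (2623/606, -3419/303)

D = (2623/606, -3419/303)
E = (1619/606, 1601/303)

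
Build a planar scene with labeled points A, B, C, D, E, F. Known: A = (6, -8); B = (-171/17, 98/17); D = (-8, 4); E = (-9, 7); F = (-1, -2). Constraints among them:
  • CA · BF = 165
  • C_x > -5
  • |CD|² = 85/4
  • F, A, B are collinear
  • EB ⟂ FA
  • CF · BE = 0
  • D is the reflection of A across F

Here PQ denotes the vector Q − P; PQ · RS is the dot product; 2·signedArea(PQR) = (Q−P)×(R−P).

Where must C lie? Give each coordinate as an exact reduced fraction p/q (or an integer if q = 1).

C = (-9/2, 1)

1. C_x = -9/2  [CF · BE = 0 ∩ CA · BF = 165]
2. C_y = 1  [CF · BE = 0 ∩ CA · BF = 165]
   → C = (-9/2, 1)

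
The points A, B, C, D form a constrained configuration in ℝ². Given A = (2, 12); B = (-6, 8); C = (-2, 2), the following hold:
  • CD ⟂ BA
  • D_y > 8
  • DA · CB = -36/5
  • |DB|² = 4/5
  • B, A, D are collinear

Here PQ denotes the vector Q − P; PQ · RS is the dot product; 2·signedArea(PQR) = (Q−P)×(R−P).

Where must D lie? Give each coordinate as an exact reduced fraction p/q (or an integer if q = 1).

1. D_x = -26/5  [B, A, D are collinear ∩ CD ⟂ BA]
2. D_y = 42/5  [B, A, D are collinear ∩ CD ⟂ BA]
   → D = (-26/5, 42/5)

D = (-26/5, 42/5)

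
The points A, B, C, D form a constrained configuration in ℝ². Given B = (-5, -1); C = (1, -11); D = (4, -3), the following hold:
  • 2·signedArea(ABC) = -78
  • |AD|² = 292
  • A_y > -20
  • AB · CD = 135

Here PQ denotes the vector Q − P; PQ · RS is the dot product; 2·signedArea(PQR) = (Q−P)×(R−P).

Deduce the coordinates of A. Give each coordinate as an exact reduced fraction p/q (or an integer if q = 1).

A = (-2, -19)

1. A_x = -2  [2·signedArea(ABC) = -78 ∩ AB · CD = 135]
2. A_y = -19  [2·signedArea(ABC) = -78 ∩ AB · CD = 135]
   → A = (-2, -19)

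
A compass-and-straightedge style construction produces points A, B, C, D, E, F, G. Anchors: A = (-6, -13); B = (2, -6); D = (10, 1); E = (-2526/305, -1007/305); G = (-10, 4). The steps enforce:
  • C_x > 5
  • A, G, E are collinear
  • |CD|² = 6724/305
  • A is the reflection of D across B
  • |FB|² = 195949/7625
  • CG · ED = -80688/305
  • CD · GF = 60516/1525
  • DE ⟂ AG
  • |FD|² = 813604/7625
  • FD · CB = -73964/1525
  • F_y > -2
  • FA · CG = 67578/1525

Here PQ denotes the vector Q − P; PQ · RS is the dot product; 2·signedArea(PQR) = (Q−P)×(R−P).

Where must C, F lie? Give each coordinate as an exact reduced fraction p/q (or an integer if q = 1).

C = (1656/305, -23/305)
F = (-84/1525, -2083/1525)

1. C_x = 1656/305  [line -5576/305·x + -1312/305·y + 30176/305 = 0 ∩ |CD|² = 6724/305]
2. C_y = -23/305  [line -5576/305·x + -1312/305·y + 30176/305 = 0 ∩ |CD|² = 6724/305]
   → C = (1656/305, -23/305)
3. F_x = -84/1525  [CD · GF = 60516/1525 ∩ FD · CB = -73964/1525]
4. F_y = -2083/1525  [CD · GF = 60516/1525 ∩ FD · CB = -73964/1525]
   → F = (-84/1525, -2083/1525)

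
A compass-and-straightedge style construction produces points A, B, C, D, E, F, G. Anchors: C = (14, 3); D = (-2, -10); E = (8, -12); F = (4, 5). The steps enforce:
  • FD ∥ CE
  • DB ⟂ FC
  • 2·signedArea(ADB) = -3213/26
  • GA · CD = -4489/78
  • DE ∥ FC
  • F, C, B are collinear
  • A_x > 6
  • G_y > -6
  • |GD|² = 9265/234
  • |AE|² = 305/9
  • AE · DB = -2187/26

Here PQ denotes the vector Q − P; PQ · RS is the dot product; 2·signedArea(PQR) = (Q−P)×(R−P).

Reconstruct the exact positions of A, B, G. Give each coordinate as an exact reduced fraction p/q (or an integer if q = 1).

A = (20/3, -19/3)
B = (29/26, 145/26)
G = (185/78, -427/78)

1. B_x = 29/26  [F, C, B are collinear ∩ DB ⟂ FC]
2. B_y = 145/26  [F, C, B are collinear ∩ DB ⟂ FC]
   → B = (29/26, 145/26)
3. A_x = 20/3  [2·signedArea(ADB) = -3213/26 ∩ AE · DB = -2187/26]
4. A_y = -19/3  [2·signedArea(ADB) = -3213/26 ∩ AE · DB = -2187/26]
   → A = (20/3, -19/3)
5. G_x = 185/78  [line 16·x + 13·y + 2591/78 = 0 ∩ |GD|² = 9265/234]
6. G_y = -427/78  [line 16·x + 13·y + 2591/78 = 0 ∩ |GD|² = 9265/234]
   → G = (185/78, -427/78)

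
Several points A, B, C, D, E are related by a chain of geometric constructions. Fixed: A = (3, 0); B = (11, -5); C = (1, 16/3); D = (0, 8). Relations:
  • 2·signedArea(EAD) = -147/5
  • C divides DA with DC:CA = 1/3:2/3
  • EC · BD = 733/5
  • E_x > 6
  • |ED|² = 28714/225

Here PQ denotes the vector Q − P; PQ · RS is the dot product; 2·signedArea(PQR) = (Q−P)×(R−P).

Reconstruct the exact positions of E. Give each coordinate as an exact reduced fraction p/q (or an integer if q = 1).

1. E_x = 7  [2·signedArea(EAD) = -147/5 ∩ EC · BD = 733/5]
2. E_y = -13/15  [2·signedArea(EAD) = -147/5 ∩ EC · BD = 733/5]
   → E = (7, -13/15)

E = (7, -13/15)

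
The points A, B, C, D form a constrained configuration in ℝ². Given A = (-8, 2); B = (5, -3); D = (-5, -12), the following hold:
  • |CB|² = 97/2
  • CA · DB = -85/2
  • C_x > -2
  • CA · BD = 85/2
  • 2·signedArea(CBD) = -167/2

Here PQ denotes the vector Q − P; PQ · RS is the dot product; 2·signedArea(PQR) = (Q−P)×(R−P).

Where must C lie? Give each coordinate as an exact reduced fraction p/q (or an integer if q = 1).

C = (-3/2, -1/2)

1. C_x = -3/2  [2·signedArea(CBD) = -167/2 ∩ CA · BD = 85/2]
2. C_y = -1/2  [2·signedArea(CBD) = -167/2 ∩ CA · BD = 85/2]
   → C = (-3/2, -1/2)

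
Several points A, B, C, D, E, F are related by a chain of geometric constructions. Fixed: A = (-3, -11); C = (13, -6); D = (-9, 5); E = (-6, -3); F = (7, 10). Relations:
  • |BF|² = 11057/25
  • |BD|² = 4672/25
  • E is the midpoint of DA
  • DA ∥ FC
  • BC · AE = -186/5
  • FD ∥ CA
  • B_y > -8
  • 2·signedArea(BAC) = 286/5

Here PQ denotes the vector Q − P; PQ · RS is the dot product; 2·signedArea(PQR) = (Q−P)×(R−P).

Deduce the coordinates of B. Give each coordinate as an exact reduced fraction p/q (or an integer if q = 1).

B = (-21/5, -39/5)

1. B_x = -21/5  [2·signedArea(BAC) = 286/5 ∩ BC · AE = -186/5]
2. B_y = -39/5  [2·signedArea(BAC) = 286/5 ∩ BC · AE = -186/5]
   → B = (-21/5, -39/5)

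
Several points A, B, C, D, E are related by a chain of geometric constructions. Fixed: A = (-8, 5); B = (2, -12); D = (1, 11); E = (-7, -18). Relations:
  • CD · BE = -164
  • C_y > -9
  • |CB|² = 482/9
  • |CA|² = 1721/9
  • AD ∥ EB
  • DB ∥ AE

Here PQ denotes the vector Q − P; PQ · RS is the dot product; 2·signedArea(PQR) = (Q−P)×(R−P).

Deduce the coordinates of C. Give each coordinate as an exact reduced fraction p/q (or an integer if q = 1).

1. C_x = -13/3  [line 9·x + 6·y + 89 = 0 ∩ |CB|² = 482/9]
2. C_y = -25/3  [line 9·x + 6·y + 89 = 0 ∩ |CB|² = 482/9]
   → C = (-13/3, -25/3)

C = (-13/3, -25/3)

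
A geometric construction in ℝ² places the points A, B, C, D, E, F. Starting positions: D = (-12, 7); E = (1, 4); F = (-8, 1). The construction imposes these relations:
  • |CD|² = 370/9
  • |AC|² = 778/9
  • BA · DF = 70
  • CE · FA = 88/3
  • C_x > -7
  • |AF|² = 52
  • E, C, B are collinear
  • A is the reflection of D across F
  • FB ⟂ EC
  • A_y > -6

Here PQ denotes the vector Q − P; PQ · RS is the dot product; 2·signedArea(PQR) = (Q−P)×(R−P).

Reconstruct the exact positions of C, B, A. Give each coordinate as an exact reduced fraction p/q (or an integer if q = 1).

1. A_x = -4  [A is the reflection of D across F]
2. A_y = -5  [A is the reflection of D across F]
   → A = (-4, -5)
3. C_x = -19/3  [line -4·x + 6·y + -148/3 = 0 ∩ |CD|² = 370/9]
4. C_y = 4  [line -4·x + 6·y + -148/3 = 0 ∩ |CD|² = 370/9]
   → C = (-19/3, 4)
5. B_x = -8  [E, C, B are collinear ∩ FB ⟂ EC]
6. B_y = 4  [E, C, B are collinear ∩ FB ⟂ EC]
   → B = (-8, 4)

A = (-4, -5)
B = (-8, 4)
C = (-19/3, 4)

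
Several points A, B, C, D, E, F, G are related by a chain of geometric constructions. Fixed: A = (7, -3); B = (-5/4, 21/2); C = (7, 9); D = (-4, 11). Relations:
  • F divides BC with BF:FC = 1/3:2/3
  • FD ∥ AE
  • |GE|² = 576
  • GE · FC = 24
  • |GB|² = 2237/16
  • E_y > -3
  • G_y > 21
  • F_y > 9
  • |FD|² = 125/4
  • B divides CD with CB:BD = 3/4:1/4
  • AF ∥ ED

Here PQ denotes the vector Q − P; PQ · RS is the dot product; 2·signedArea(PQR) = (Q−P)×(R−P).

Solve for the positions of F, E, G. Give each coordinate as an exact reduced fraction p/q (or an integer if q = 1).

1. F_x = 3/2  [F divides BC with BF:FC = 1/3:2/3]
2. F_y = 10  [F divides BC with BF:FC = 1/3:2/3]
   → F = (3/2, 10)
3. E_x = 3/2  [AF ∥ ED ∩ FD ∥ AE]
4. E_y = -2  [AF ∥ ED ∩ FD ∥ AE]
   → E = (3/2, -2)
5. G_x = 3/2  [line -11/2·x + 1·y + -55/4 = 0 ∩ |GB|² = 2237/16]
6. G_y = 22  [line -11/2·x + 1·y + -55/4 = 0 ∩ |GB|² = 2237/16]
   → G = (3/2, 22)

E = (3/2, -2)
F = (3/2, 10)
G = (3/2, 22)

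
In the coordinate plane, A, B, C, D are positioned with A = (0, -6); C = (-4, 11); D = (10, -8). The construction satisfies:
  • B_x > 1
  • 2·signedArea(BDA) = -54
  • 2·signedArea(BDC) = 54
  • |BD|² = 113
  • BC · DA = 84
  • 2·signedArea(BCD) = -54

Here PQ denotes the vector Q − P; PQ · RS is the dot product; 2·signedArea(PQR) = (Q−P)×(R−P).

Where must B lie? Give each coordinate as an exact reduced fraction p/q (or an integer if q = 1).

B = (2, -1)

1. B_x = 2  [2·signedArea(BDC) = 54 ∩ 2·signedArea(BDA) = -54]
2. B_y = -1  [2·signedArea(BDC) = 54 ∩ 2·signedArea(BDA) = -54]
   → B = (2, -1)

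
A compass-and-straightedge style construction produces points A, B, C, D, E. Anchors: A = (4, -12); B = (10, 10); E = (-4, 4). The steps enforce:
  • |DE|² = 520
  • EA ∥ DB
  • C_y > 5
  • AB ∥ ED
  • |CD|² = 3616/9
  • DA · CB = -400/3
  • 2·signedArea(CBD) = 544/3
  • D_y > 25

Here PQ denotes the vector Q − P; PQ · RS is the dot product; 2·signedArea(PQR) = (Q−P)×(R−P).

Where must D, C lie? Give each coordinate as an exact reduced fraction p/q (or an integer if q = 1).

1. D_x = 2  [EA ∥ DB ∩ AB ∥ ED]
2. D_y = 26  [EA ∥ DB ∩ AB ∥ ED]
   → D = (2, 26)
3. C_x = 2/3  [2·signedArea(CBD) = 544/3 ∩ DA · CB = -400/3]
4. C_y = 6  [2·signedArea(CBD) = 544/3 ∩ DA · CB = -400/3]
   → C = (2/3, 6)

C = (2/3, 6)
D = (2, 26)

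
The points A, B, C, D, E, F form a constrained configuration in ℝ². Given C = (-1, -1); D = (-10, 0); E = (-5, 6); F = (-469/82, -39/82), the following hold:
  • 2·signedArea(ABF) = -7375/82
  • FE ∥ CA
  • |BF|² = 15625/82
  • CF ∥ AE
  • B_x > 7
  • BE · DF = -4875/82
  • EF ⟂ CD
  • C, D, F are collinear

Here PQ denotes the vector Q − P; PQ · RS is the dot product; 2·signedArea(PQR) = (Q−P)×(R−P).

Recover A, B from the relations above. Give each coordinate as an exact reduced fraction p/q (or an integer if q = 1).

A = (-23/82, 449/82)
B = (8, -2)

1. A_x = -23/82  [CF ∥ AE ∩ FE ∥ CA]
2. A_y = 449/82  [CF ∥ AE ∩ FE ∥ CA]
   → A = (-23/82, 449/82)
3. B_x = 8  [BE · DF = -4875/82 ∩ 2·signedArea(ABF) = -7375/82]
4. B_y = -2  [BE · DF = -4875/82 ∩ 2·signedArea(ABF) = -7375/82]
   → B = (8, -2)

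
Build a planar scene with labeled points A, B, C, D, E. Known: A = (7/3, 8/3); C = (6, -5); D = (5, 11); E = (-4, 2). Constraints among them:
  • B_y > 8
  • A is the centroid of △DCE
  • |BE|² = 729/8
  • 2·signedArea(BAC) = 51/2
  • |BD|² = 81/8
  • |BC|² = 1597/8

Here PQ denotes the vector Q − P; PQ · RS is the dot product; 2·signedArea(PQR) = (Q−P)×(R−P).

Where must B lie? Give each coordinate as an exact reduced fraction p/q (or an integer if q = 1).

1. B_x = 11/4  [line 23/3·x + 11/3·y + -319/6 = 0 ∩ |BC|² = 1597/8]
2. B_y = 35/4  [line 23/3·x + 11/3·y + -319/6 = 0 ∩ |BC|² = 1597/8]
   → B = (11/4, 35/4)

B = (11/4, 35/4)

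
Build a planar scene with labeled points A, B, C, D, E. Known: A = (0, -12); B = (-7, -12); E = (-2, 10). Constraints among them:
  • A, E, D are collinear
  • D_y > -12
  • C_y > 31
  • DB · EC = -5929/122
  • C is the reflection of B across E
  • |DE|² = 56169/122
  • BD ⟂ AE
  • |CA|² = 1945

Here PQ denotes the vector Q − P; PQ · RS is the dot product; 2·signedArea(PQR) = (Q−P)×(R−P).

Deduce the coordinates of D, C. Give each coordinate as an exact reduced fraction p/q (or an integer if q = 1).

C = (3, 32)
D = (-7/122, -1387/122)

1. D_x = -7/122  [A, E, D are collinear ∩ BD ⟂ AE]
2. D_y = -1387/122  [A, E, D are collinear ∩ BD ⟂ AE]
   → D = (-7/122, -1387/122)
3. C_x = 3  [C is the reflection of B across E]
4. C_y = 32  [C is the reflection of B across E]
   → C = (3, 32)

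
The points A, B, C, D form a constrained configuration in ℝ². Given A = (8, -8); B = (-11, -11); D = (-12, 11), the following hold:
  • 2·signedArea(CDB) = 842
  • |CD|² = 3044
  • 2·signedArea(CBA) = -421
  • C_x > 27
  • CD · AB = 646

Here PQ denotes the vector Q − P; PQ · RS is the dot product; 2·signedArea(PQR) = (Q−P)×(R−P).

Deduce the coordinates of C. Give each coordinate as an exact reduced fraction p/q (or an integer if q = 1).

C = (28, -27)

1. C_x = 28  [2·signedArea(CDB) = 842 ∩ 2·signedArea(CBA) = -421]
2. C_y = -27  [2·signedArea(CDB) = 842 ∩ 2·signedArea(CBA) = -421]
   → C = (28, -27)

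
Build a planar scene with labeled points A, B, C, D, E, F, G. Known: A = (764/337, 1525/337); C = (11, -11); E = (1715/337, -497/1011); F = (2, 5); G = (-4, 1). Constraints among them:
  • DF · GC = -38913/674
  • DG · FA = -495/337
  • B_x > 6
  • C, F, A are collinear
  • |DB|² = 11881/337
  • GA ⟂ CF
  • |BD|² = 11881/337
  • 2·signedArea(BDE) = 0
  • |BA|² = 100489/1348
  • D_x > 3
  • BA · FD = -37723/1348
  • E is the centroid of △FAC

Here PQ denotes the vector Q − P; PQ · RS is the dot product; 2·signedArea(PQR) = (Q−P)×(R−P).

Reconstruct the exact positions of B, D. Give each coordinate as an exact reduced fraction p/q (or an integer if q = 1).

1. D_x = 2419/674  [DG · FA = -495/337 ∩ DF · GC = -38913/674]
2. D_y = 733/337  [DG · FA = -495/337 ∩ DF · GC = -38913/674]
   → D = (2419/674, 733/337)
3. B_x = 13/2  [2·signedArea(BDE) = 0 ∩ BA · FD = -37723/1348]
4. B_y = -3  [2·signedArea(BDE) = 0 ∩ BA · FD = -37723/1348]
   → B = (13/2, -3)

B = (13/2, -3)
D = (2419/674, 733/337)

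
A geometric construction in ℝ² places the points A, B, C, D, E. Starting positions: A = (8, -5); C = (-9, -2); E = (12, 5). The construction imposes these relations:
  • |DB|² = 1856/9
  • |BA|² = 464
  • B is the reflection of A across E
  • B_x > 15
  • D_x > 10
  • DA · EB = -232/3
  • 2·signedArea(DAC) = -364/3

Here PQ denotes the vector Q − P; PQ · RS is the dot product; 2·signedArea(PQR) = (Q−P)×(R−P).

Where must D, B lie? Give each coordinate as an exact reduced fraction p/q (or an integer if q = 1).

1. B_x = 16  [B is the reflection of A across E]
2. B_y = 15  [B is the reflection of A across E]
   → B = (16, 15)
3. D_x = 32/3  [2·signedArea(DAC) = -364/3 ∩ DA · EB = -232/3]
4. D_y = 5/3  [2·signedArea(DAC) = -364/3 ∩ DA · EB = -232/3]
   → D = (32/3, 5/3)

B = (16, 15)
D = (32/3, 5/3)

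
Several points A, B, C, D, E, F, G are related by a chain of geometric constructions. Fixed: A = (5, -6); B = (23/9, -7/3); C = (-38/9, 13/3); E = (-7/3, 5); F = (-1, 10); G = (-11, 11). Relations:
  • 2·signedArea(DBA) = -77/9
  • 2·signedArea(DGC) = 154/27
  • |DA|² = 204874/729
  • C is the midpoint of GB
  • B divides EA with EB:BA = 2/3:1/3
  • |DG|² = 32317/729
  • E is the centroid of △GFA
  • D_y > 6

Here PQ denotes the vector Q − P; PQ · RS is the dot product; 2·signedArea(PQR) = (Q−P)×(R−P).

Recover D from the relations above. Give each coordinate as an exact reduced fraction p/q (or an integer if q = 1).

1. D_x = -158/27  [2·signedArea(DBA) = -77/9 ∩ 2·signedArea(DGC) = 154/27]
2. D_y = 61/9  [2·signedArea(DBA) = -77/9 ∩ 2·signedArea(DGC) = 154/27]
   → D = (-158/27, 61/9)

D = (-158/27, 61/9)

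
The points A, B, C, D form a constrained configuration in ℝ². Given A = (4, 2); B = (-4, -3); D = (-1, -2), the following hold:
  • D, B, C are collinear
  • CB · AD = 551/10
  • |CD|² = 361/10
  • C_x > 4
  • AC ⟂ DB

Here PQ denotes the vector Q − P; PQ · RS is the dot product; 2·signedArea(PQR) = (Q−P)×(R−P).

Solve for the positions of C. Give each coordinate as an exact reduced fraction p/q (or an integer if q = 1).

C = (47/10, -1/10)

1. C_x = 47/10  [D, B, C are collinear ∩ AC ⟂ DB]
2. C_y = -1/10  [D, B, C are collinear ∩ AC ⟂ DB]
   → C = (47/10, -1/10)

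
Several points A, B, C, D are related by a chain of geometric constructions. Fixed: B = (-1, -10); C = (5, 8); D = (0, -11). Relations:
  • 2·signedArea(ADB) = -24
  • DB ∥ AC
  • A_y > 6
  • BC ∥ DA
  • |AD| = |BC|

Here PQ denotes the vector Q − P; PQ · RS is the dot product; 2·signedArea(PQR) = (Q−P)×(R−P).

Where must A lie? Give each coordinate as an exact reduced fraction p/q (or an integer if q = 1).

A = (6, 7)

1. A_x = 6  [DB ∥ AC ∩ BC ∥ DA]
2. A_y = 7  [DB ∥ AC ∩ BC ∥ DA]
   → A = (6, 7)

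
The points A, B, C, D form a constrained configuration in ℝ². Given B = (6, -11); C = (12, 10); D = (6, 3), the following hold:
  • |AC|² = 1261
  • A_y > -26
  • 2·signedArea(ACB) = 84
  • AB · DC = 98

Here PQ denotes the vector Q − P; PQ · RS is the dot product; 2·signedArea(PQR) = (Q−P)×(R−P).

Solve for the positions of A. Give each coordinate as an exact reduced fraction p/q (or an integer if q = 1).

A = (6, -25)

1. A_x = 6  [AB · DC = 98 ∩ 2·signedArea(ACB) = 84]
2. A_y = -25  [AB · DC = 98 ∩ 2·signedArea(ACB) = 84]
   → A = (6, -25)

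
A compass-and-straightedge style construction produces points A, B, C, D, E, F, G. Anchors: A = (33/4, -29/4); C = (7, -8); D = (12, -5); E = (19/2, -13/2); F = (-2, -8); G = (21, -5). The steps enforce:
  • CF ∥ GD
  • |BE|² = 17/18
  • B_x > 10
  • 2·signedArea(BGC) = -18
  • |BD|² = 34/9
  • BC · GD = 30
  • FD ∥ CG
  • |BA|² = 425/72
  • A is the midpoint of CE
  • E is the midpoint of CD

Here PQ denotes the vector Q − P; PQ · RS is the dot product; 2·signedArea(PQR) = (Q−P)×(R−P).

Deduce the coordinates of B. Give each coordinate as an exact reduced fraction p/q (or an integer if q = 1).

1. B_x = 31/3  [BC · GD = 30 ∩ 2·signedArea(BGC) = -18]
2. B_y = -6  [BC · GD = 30 ∩ 2·signedArea(BGC) = -18]
   → B = (31/3, -6)

B = (31/3, -6)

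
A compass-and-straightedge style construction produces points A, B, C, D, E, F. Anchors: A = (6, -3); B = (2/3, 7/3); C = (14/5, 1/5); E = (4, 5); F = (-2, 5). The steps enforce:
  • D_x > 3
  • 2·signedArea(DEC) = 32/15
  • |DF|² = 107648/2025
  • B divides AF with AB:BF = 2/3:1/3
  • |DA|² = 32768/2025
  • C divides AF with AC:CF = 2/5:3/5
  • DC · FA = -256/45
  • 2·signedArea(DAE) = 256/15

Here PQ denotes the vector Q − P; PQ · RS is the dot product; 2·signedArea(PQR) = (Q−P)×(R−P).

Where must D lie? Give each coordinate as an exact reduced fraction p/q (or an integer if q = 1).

D = (142/45, -7/45)

1. D_x = 142/45  [DC · FA = -256/45 ∩ 2·signedArea(DAE) = 256/15]
2. D_y = -7/45  [DC · FA = -256/45 ∩ 2·signedArea(DAE) = 256/15]
   → D = (142/45, -7/45)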